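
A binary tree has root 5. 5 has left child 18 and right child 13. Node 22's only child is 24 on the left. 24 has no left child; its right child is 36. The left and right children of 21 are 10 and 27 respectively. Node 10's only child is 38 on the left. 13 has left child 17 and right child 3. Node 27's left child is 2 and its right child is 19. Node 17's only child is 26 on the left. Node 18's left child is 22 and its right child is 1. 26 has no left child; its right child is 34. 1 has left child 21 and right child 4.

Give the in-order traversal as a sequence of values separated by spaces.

24 36 22 18 38 10 21 2 27 19 1 4 5 26 34 17 13 3

In-order visits the left subtree, then the node, then the right subtree.
At 5: go left to 18.
  At 18: go left to 22.
    At 22: go left to 24.
      At 24: no left child.
      Visit 24.
      At 24: go right to 36.
        36 is a leaf — visit 36.
    Visit 22.
    At 22: no right child.
  Visit 18.
  At 18: go right to 1.
    At 1: go left to 21.
      At 21: go left to 10.
        At 10: go left to 38.
          38 is a leaf — visit 38.
        Visit 10.
        At 10: no right child.
      Visit 21.
      At 21: go right to 27.
        At 27: go left to 2.
          2 is a leaf — visit 2.
        Visit 27.
        At 27: go right to 19.
          19 is a leaf — visit 19.
    Visit 1.
    At 1: go right to 4.
      4 is a leaf — visit 4.
Visit 5.
At 5: go right to 13.
  At 13: go left to 17.
    At 17: go left to 26.
      At 26: no left child.
      Visit 26.
      At 26: go right to 34.
        34 is a leaf — visit 34.
    Visit 17.
    At 17: no right child.
  Visit 13.
  At 13: go right to 3.
    3 is a leaf — visit 3.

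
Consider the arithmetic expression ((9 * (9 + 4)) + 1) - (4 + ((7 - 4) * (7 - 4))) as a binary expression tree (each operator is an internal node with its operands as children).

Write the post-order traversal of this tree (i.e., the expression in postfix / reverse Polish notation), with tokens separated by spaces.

Post-order on an expression tree gives postfix notation: for each operator, emit left operand, right operand, then the operator.

9 9 4 + * 1 + 4 7 4 - 7 4 - * + -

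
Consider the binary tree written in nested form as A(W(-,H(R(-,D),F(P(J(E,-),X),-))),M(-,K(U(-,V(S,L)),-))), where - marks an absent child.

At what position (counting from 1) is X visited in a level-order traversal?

13

Level-order visits nodes level by level from the root, left to right within each level.
Level 0: A
Level 1: W, M
Level 2: H, K
Level 3: R, F, U
Level 4: D, P, V
Level 5: J, X, S, L
Level 6: E
Full level-order sequence: A, W, M, H, K, R, F, U, D, P, V, J, X, S, L, E.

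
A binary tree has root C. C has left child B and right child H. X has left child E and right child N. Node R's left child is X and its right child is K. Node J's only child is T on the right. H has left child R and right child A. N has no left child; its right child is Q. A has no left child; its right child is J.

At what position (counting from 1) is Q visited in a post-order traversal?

Post-order visits the left subtree, then the right subtree, then the node.
At C: go left to B.
  B is a leaf — visit B.
At C: go right to H.
  At H: go left to R.
    At R: go left to X.
      At X: go left to E.
        E is a leaf — visit E.
      At X: go right to N.
        At N: no left child.
        At N: go right to Q.
          Q is a leaf — visit Q.
        Visit N.
      Visit X.
    At R: go right to K.
      K is a leaf — visit K.
    Visit R.
  At H: go right to A.
    At A: no left child.
    At A: go right to J.
      At J: no left child.
      At J: go right to T.
        T is a leaf — visit T.
      Visit J.
    Visit A.
  Visit H.
Visit C.
Full post-order sequence: B, E, Q, N, X, K, R, T, J, A, H, C.

3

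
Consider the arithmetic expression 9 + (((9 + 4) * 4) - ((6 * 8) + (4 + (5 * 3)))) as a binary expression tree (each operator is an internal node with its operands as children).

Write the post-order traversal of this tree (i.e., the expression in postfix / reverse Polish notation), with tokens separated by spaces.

Post-order on an expression tree gives postfix notation: for each operator, emit left operand, right operand, then the operator.

9 9 4 + 4 * 6 8 * 4 5 3 * + + - +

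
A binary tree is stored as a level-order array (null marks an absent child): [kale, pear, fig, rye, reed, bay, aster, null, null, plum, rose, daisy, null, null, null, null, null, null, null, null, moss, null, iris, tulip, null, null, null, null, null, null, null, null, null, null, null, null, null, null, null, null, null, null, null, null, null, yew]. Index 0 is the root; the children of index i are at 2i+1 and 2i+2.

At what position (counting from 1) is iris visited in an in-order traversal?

8

In-order visits the left subtree, then the node, then the right subtree.
At kale: go left to pear.
  At pear: go left to rye.
    rye is a leaf — visit rye.
  Visit pear.
  At pear: go right to reed.
    At reed: go left to plum.
      At plum: no left child.
      Visit plum.
      At plum: go right to moss.
        moss is a leaf — visit moss.
    Visit reed.
    At reed: go right to rose.
      At rose: no left child.
      Visit rose.
      At rose: go right to iris.
        At iris: go left to yew.
          yew is a leaf — visit yew.
        Visit iris.
        At iris: no right child.
Visit kale.
At kale: go right to fig.
  At fig: go left to bay.
    At bay: go left to daisy.
      At daisy: go left to tulip.
        tulip is a leaf — visit tulip.
      Visit daisy.
      At daisy: no right child.
    Visit bay.
    At bay: no right child.
  Visit fig.
  At fig: go right to aster.
    aster is a leaf — visit aster.
Full in-order sequence: rye, pear, plum, moss, reed, rose, yew, iris, kale, tulip, daisy, bay, fig, aster.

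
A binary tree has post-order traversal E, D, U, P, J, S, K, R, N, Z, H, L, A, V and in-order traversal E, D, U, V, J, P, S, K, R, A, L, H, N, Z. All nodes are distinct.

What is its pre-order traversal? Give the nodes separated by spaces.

The last element of post-order is the root; it splits in-order into left and right subtrees.
Root V: left subtree has 3 nodes {E, D, U}, right has 10 {J, P, S, K, R, A, L, H, N, Z}.
  Root U: left subtree has 2 nodes {E, D}, right has 0 { }.
    Root D: left subtree has 1 node {E}, right has 0 { }.
  Root A: left subtree has 5 nodes {J, P, S, K, R}, right has 4 {L, H, N, Z}.
    Root R: left subtree has 4 nodes {J, P, S, K}, right has 0 { }.
      Root K: left subtree has 3 nodes {J, P, S}, right has 0 { }.
        Root S: left subtree has 2 nodes {J, P}, right has 0 { }.
          Root J: left subtree has 0 nodes { }, right has 1 {P}.
    Root L: left subtree has 0 nodes { }, right has 3 {H, N, Z}.
      Root H: left subtree has 0 nodes { }, right has 2 {N, Z}.
        Root Z: left subtree has 1 node {N}, right has 0 { }.

V U D E A R K S J P L H Z N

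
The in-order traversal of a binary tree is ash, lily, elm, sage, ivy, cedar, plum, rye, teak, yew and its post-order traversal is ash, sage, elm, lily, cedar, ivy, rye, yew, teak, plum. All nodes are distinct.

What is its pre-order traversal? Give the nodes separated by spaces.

The last element of post-order is the root; it splits in-order into left and right subtrees.
Root plum: left subtree has 6 nodes {ash, lily, elm, sage, ivy, cedar}, right has 3 {rye, teak, yew}.
  Root ivy: left subtree has 4 nodes {ash, lily, elm, sage}, right has 1 {cedar}.
    Root lily: left subtree has 1 node {ash}, right has 2 {elm, sage}.
      Root elm: left subtree has 0 nodes { }, right has 1 {sage}.
  Root teak: left subtree has 1 node {rye}, right has 1 {yew}.

plum ivy lily ash elm sage cedar teak rye yew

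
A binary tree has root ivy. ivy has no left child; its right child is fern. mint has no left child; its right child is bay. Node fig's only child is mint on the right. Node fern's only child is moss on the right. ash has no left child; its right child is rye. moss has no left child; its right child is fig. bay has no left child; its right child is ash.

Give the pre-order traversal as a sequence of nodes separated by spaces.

Pre-order visits the node, then its left subtree, then its right subtree.
Visit ivy.
At ivy: no left child.
At ivy: go right to fern.
  Visit fern.
  At fern: no left child.
  At fern: go right to moss.
    Visit moss.
    At moss: no left child.
    At moss: go right to fig.
      Visit fig.
      At fig: no left child.
      At fig: go right to mint.
        Visit mint.
        At mint: no left child.
        At mint: go right to bay.
          Visit bay.
          At bay: no left child.
          At bay: go right to ash.
            Visit ash.
            At ash: no left child.
            At ash: go right to rye.
              rye is a leaf — visit rye.

ivy fern moss fig mint bay ash rye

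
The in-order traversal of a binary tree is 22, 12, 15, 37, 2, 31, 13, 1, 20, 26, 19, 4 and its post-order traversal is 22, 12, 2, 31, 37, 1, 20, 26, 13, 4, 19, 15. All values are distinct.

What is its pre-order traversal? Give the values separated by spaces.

The last element of post-order is the root; it splits in-order into left and right subtrees.
Root 15: left subtree has 2 nodes {22, 12}, right has 9 {37, 2, 31, 13, 1, 20, 26, 19, 4}.
  Root 12: left subtree has 1 node {22}, right has 0 { }.
  Root 19: left subtree has 7 nodes {37, 2, 31, 13, 1, 20, 26}, right has 1 {4}.
    Root 13: left subtree has 3 nodes {37, 2, 31}, right has 3 {1, 20, 26}.
      Root 37: left subtree has 0 nodes { }, right has 2 {2, 31}.
        Root 31: left subtree has 1 node {2}, right has 0 { }.
      Root 26: left subtree has 2 nodes {1, 20}, right has 0 { }.
        Root 20: left subtree has 1 node {1}, right has 0 { }.

15 12 22 19 13 37 31 2 26 20 1 4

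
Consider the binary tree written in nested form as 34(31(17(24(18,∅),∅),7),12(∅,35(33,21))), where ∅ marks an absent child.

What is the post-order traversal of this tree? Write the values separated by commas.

Post-order visits the left subtree, then the right subtree, then the node.
At 34: go left to 31.
  At 31: go left to 17.
    At 17: go left to 24.
      At 24: go left to 18.
        18 is a leaf — visit 18.
      At 24: no right child.
      Visit 24.
    At 17: no right child.
    Visit 17.
  At 31: go right to 7.
    7 is a leaf — visit 7.
  Visit 31.
At 34: go right to 12.
  At 12: no left child.
  At 12: go right to 35.
    At 35: go left to 33.
      33 is a leaf — visit 33.
    At 35: go right to 21.
      21 is a leaf — visit 21.
    Visit 35.
  Visit 12.
Visit 34.

18, 24, 17, 7, 31, 33, 21, 35, 12, 34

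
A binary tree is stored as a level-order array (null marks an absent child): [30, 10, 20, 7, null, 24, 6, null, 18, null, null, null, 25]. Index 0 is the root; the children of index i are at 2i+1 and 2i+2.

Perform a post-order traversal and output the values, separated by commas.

Post-order visits the left subtree, then the right subtree, then the node.
At 30: go left to 10.
  At 10: go left to 7.
    At 7: no left child.
    At 7: go right to 18.
      18 is a leaf — visit 18.
    Visit 7.
  At 10: no right child.
  Visit 10.
At 30: go right to 20.
  At 20: go left to 24.
    At 24: no left child.
    At 24: go right to 25.
      25 is a leaf — visit 25.
    Visit 24.
  At 20: go right to 6.
    6 is a leaf — visit 6.
  Visit 20.
Visit 30.

18, 7, 10, 25, 24, 6, 20, 30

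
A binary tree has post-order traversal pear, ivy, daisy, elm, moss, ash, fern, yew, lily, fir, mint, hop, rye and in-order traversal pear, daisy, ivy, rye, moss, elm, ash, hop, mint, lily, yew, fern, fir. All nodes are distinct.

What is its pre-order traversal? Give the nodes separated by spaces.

rye daisy pear ivy hop ash moss elm mint fir lily yew fern

The last element of post-order is the root; it splits in-order into left and right subtrees.
Root rye: left subtree has 3 nodes {pear, daisy, ivy}, right has 9 {moss, elm, ash, hop, mint, lily, yew, fern, fir}.
  Root daisy: left subtree has 1 node {pear}, right has 1 {ivy}.
  Root hop: left subtree has 3 nodes {moss, elm, ash}, right has 5 {mint, lily, yew, fern, fir}.
    Root ash: left subtree has 2 nodes {moss, elm}, right has 0 { }.
      Root moss: left subtree has 0 nodes { }, right has 1 {elm}.
    Root mint: left subtree has 0 nodes { }, right has 4 {lily, yew, fern, fir}.
      Root fir: left subtree has 3 nodes {lily, yew, fern}, right has 0 { }.
        Root lily: left subtree has 0 nodes { }, right has 2 {yew, fern}.
          Root yew: left subtree has 0 nodes { }, right has 1 {fern}.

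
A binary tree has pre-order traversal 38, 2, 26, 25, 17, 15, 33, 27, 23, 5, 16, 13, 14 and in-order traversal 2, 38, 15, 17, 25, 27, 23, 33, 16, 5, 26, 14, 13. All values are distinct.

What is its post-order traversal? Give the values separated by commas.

The first element of pre-order is the root; it splits in-order into left and right subtrees.
Root 38: left subtree has 1 node {2}, right has 11 {15, 17, 25, 27, 23, 33, 16, 5, 26, 14, 13}.
  Root 26: left subtree has 8 nodes {15, 17, 25, 27, 23, 33, 16, 5}, right has 2 {14, 13}.
    Root 25: left subtree has 2 nodes {15, 17}, right has 5 {27, 23, 33, 16, 5}.
      Root 17: left subtree has 1 node {15}, right has 0 { }.
      Root 33: left subtree has 2 nodes {27, 23}, right has 2 {16, 5}.
        Root 27: left subtree has 0 nodes { }, right has 1 {23}.
        Root 5: left subtree has 1 node {16}, right has 0 { }.
    Root 13: left subtree has 1 node {14}, right has 0 { }.

2, 15, 17, 23, 27, 16, 5, 33, 25, 14, 13, 26, 38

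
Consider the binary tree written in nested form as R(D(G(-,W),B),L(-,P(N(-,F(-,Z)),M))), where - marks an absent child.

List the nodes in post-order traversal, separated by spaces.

W G B D Z F N M P L R

Post-order visits the left subtree, then the right subtree, then the node.
At R: go left to D.
  At D: go left to G.
    At G: no left child.
    At G: go right to W.
      W is a leaf — visit W.
    Visit G.
  At D: go right to B.
    B is a leaf — visit B.
  Visit D.
At R: go right to L.
  At L: no left child.
  At L: go right to P.
    At P: go left to N.
      At N: no left child.
      At N: go right to F.
        At F: no left child.
        At F: go right to Z.
          Z is a leaf — visit Z.
        Visit F.
      Visit N.
    At P: go right to M.
      M is a leaf — visit M.
    Visit P.
  Visit L.
Visit R.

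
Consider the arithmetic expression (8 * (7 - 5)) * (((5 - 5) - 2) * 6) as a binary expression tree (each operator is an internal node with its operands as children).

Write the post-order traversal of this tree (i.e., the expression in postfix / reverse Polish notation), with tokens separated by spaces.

Post-order on an expression tree gives postfix notation: for each operator, emit left operand, right operand, then the operator.

8 7 5 - * 5 5 - 2 - 6 * *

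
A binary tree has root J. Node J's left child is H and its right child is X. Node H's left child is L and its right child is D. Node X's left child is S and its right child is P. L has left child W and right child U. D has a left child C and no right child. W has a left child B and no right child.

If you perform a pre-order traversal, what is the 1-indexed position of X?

9

Pre-order visits the node, then its left subtree, then its right subtree.
Visit J.
At J: go left to H.
  Visit H.
  At H: go left to L.
    Visit L.
    At L: go left to W.
      Visit W.
      At W: go left to B.
        B is a leaf — visit B.
      At W: no right child.
    At L: go right to U.
      U is a leaf — visit U.
  At H: go right to D.
    Visit D.
    At D: go left to C.
      C is a leaf — visit C.
    At D: no right child.
At J: go right to X.
  Visit X.
  At X: go left to S.
    S is a leaf — visit S.
  At X: go right to P.
    P is a leaf — visit P.
Full pre-order sequence: J, H, L, W, B, U, D, C, X, S, P.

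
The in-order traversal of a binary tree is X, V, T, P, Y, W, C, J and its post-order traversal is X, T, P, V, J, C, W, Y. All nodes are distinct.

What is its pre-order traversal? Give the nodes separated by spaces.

The last element of post-order is the root; it splits in-order into left and right subtrees.
Root Y: left subtree has 4 nodes {X, V, T, P}, right has 3 {W, C, J}.
  Root V: left subtree has 1 node {X}, right has 2 {T, P}.
    Root P: left subtree has 1 node {T}, right has 0 { }.
  Root W: left subtree has 0 nodes { }, right has 2 {C, J}.
    Root C: left subtree has 0 nodes { }, right has 1 {J}.

Y V X P T W C J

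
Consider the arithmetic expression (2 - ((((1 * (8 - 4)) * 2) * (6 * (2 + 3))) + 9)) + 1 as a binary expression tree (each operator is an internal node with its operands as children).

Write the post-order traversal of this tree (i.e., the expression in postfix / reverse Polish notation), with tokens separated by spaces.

Post-order on an expression tree gives postfix notation: for each operator, emit left operand, right operand, then the operator.

2 1 8 4 - * 2 * 6 2 3 + * * 9 + - 1 +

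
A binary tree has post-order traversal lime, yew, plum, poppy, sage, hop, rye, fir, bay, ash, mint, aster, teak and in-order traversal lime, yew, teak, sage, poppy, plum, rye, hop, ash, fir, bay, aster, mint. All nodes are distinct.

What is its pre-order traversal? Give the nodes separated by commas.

The last element of post-order is the root; it splits in-order into left and right subtrees.
Root teak: left subtree has 2 nodes {lime, yew}, right has 10 {sage, poppy, plum, rye, hop, ash, fir, bay, aster, mint}.
  Root yew: left subtree has 1 node {lime}, right has 0 { }.
  Root aster: left subtree has 8 nodes {sage, poppy, plum, rye, hop, ash, fir, bay}, right has 1 {mint}.
    Root ash: left subtree has 5 nodes {sage, poppy, plum, rye, hop}, right has 2 {fir, bay}.
      Root rye: left subtree has 3 nodes {sage, poppy, plum}, right has 1 {hop}.
        Root sage: left subtree has 0 nodes { }, right has 2 {poppy, plum}.
          Root poppy: left subtree has 0 nodes { }, right has 1 {plum}.
      Root bay: left subtree has 1 node {fir}, right has 0 { }.

teak, yew, lime, aster, ash, rye, sage, poppy, plum, hop, bay, fir, mint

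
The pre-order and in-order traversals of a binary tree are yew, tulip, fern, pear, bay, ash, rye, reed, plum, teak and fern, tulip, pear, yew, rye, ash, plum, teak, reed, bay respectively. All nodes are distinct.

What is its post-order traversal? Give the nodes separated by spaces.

fern pear tulip rye teak plum reed ash bay yew

The first element of pre-order is the root; it splits in-order into left and right subtrees.
Root yew: left subtree has 3 nodes {fern, tulip, pear}, right has 6 {rye, ash, plum, teak, reed, bay}.
  Root tulip: left subtree has 1 node {fern}, right has 1 {pear}.
  Root bay: left subtree has 5 nodes {rye, ash, plum, teak, reed}, right has 0 { }.
    Root ash: left subtree has 1 node {rye}, right has 3 {plum, teak, reed}.
      Root reed: left subtree has 2 nodes {plum, teak}, right has 0 { }.
        Root plum: left subtree has 0 nodes { }, right has 1 {teak}.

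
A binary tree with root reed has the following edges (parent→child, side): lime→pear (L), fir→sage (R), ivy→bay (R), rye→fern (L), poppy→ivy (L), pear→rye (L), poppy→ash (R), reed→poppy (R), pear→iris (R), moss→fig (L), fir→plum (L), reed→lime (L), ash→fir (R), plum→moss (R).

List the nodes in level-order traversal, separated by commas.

Level-order visits nodes level by level from the root, left to right within each level.
Level 0: reed
Level 1: lime, poppy
Level 2: pear, ivy, ash
Level 3: rye, iris, bay, fir
Level 4: fern, plum, sage
Level 5: moss
Level 6: fig

reed, lime, poppy, pear, ivy, ash, rye, iris, bay, fir, fern, plum, sage, moss, fig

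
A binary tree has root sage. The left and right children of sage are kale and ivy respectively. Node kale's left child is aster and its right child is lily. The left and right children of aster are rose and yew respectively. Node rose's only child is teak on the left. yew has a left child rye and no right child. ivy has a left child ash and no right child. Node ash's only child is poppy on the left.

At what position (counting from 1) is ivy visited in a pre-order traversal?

Pre-order visits the node, then its left subtree, then its right subtree.
Visit sage.
At sage: go left to kale.
  Visit kale.
  At kale: go left to aster.
    Visit aster.
    At aster: go left to rose.
      Visit rose.
      At rose: go left to teak.
        teak is a leaf — visit teak.
      At rose: no right child.
    At aster: go right to yew.
      Visit yew.
      At yew: go left to rye.
        rye is a leaf — visit rye.
      At yew: no right child.
  At kale: go right to lily.
    lily is a leaf — visit lily.
At sage: go right to ivy.
  Visit ivy.
  At ivy: go left to ash.
    Visit ash.
    At ash: go left to poppy.
      poppy is a leaf — visit poppy.
    At ash: no right child.
  At ivy: no right child.
Full pre-order sequence: sage, kale, aster, rose, teak, yew, rye, lily, ivy, ash, poppy.

9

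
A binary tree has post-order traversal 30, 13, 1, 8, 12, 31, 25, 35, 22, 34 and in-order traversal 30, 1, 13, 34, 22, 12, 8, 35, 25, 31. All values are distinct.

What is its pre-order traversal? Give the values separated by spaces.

The last element of post-order is the root; it splits in-order into left and right subtrees.
Root 34: left subtree has 3 nodes {30, 1, 13}, right has 6 {22, 12, 8, 35, 25, 31}.
  Root 1: left subtree has 1 node {30}, right has 1 {13}.
  Root 22: left subtree has 0 nodes { }, right has 5 {12, 8, 35, 25, 31}.
    Root 35: left subtree has 2 nodes {12, 8}, right has 2 {25, 31}.
      Root 12: left subtree has 0 nodes { }, right has 1 {8}.
      Root 25: left subtree has 0 nodes { }, right has 1 {31}.

34 1 30 13 22 35 12 8 25 31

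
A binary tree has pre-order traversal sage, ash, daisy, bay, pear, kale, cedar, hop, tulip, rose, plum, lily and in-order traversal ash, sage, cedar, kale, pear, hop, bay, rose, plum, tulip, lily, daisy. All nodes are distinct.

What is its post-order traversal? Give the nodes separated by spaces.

The first element of pre-order is the root; it splits in-order into left and right subtrees.
Root sage: left subtree has 1 node {ash}, right has 10 {cedar, kale, pear, hop, bay, rose, plum, tulip, lily, daisy}.
  Root daisy: left subtree has 9 nodes {cedar, kale, pear, hop, bay, rose, plum, tulip, lily}, right has 0 { }.
    Root bay: left subtree has 4 nodes {cedar, kale, pear, hop}, right has 4 {rose, plum, tulip, lily}.
      Root pear: left subtree has 2 nodes {cedar, kale}, right has 1 {hop}.
        Root kale: left subtree has 1 node {cedar}, right has 0 { }.
      Root tulip: left subtree has 2 nodes {rose, plum}, right has 1 {lily}.
        Root rose: left subtree has 0 nodes { }, right has 1 {plum}.

ash cedar kale hop pear plum rose lily tulip bay daisy sage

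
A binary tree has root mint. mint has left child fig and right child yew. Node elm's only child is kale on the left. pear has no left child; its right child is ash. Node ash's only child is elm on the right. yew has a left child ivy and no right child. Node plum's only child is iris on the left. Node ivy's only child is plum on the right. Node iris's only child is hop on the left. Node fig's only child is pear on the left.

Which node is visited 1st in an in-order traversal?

pear

In-order visits the left subtree, then the node, then the right subtree.
At mint: go left to fig.
  At fig: go left to pear.
    At pear: no left child.
    Visit pear.
    At pear: go right to ash.
      At ash: no left child.
      Visit ash.
      At ash: go right to elm.
        At elm: go left to kale.
          kale is a leaf — visit kale.
        Visit elm.
        At elm: no right child.
  Visit fig.
  At fig: no right child.
Visit mint.
At mint: go right to yew.
  At yew: go left to ivy.
    At ivy: no left child.
    Visit ivy.
    At ivy: go right to plum.
      At plum: go left to iris.
        At iris: go left to hop.
          hop is a leaf — visit hop.
        Visit iris.
        At iris: no right child.
      Visit plum.
      At plum: no right child.
  Visit yew.
  At yew: no right child.
Full in-order sequence: pear, ash, kale, elm, fig, mint, ivy, hop, iris, plum, yew.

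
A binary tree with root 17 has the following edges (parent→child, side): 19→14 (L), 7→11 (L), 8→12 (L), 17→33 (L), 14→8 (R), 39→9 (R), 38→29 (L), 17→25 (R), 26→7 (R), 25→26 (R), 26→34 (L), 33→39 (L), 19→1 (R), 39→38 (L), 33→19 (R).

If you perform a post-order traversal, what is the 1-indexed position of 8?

6

Post-order visits the left subtree, then the right subtree, then the node.
At 17: go left to 33.
  At 33: go left to 39.
    At 39: go left to 38.
      At 38: go left to 29.
        29 is a leaf — visit 29.
      At 38: no right child.
      Visit 38.
    At 39: go right to 9.
      9 is a leaf — visit 9.
    Visit 39.
  At 33: go right to 19.
    At 19: go left to 14.
      At 14: no left child.
      At 14: go right to 8.
        At 8: go left to 12.
          12 is a leaf — visit 12.
        At 8: no right child.
        Visit 8.
      Visit 14.
    At 19: go right to 1.
      1 is a leaf — visit 1.
    Visit 19.
  Visit 33.
At 17: go right to 25.
  At 25: no left child.
  At 25: go right to 26.
    At 26: go left to 34.
      34 is a leaf — visit 34.
    At 26: go right to 7.
      At 7: go left to 11.
        11 is a leaf — visit 11.
      At 7: no right child.
      Visit 7.
    Visit 26.
  Visit 25.
Visit 17.
Full post-order sequence: 29, 38, 9, 39, 12, 8, 14, 1, 19, 33, 34, 11, 7, 26, 25, 17.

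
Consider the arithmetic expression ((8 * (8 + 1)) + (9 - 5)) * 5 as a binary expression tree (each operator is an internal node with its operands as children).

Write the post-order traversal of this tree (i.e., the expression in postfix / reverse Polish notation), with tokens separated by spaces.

8 8 1 + * 9 5 - + 5 *

Post-order on an expression tree gives postfix notation: for each operator, emit left operand, right operand, then the operator.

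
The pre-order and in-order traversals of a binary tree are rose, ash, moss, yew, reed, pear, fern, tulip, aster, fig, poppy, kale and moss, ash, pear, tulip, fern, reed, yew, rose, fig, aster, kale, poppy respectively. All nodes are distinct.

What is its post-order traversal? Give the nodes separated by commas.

moss, tulip, fern, pear, reed, yew, ash, fig, kale, poppy, aster, rose

The first element of pre-order is the root; it splits in-order into left and right subtrees.
Root rose: left subtree has 7 nodes {moss, ash, pear, tulip, fern, reed, yew}, right has 4 {fig, aster, kale, poppy}.
  Root ash: left subtree has 1 node {moss}, right has 5 {pear, tulip, fern, reed, yew}.
    Root yew: left subtree has 4 nodes {pear, tulip, fern, reed}, right has 0 { }.
      Root reed: left subtree has 3 nodes {pear, tulip, fern}, right has 0 { }.
        Root pear: left subtree has 0 nodes { }, right has 2 {tulip, fern}.
          Root fern: left subtree has 1 node {tulip}, right has 0 { }.
  Root aster: left subtree has 1 node {fig}, right has 2 {kale, poppy}.
    Root poppy: left subtree has 1 node {kale}, right has 0 { }.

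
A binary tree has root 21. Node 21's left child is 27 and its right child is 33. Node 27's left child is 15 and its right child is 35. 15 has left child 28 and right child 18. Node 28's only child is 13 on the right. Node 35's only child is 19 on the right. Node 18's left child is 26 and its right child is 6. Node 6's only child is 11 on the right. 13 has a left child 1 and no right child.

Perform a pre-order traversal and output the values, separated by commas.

21, 27, 15, 28, 13, 1, 18, 26, 6, 11, 35, 19, 33

Pre-order visits the node, then its left subtree, then its right subtree.
Visit 21.
At 21: go left to 27.
  Visit 27.
  At 27: go left to 15.
    Visit 15.
    At 15: go left to 28.
      Visit 28.
      At 28: no left child.
      At 28: go right to 13.
        Visit 13.
        At 13: go left to 1.
          1 is a leaf — visit 1.
        At 13: no right child.
    At 15: go right to 18.
      Visit 18.
      At 18: go left to 26.
        26 is a leaf — visit 26.
      At 18: go right to 6.
        Visit 6.
        At 6: no left child.
        At 6: go right to 11.
          11 is a leaf — visit 11.
  At 27: go right to 35.
    Visit 35.
    At 35: no left child.
    At 35: go right to 19.
      19 is a leaf — visit 19.
At 21: go right to 33.
  33 is a leaf — visit 33.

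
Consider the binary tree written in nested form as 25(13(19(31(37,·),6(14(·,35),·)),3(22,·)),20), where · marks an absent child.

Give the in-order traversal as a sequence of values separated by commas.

37, 31, 19, 14, 35, 6, 13, 22, 3, 25, 20

In-order visits the left subtree, then the node, then the right subtree.
At 25: go left to 13.
  At 13: go left to 19.
    At 19: go left to 31.
      At 31: go left to 37.
        37 is a leaf — visit 37.
      Visit 31.
      At 31: no right child.
    Visit 19.
    At 19: go right to 6.
      At 6: go left to 14.
        At 14: no left child.
        Visit 14.
        At 14: go right to 35.
          35 is a leaf — visit 35.
      Visit 6.
      At 6: no right child.
  Visit 13.
  At 13: go right to 3.
    At 3: go left to 22.
      22 is a leaf — visit 22.
    Visit 3.
    At 3: no right child.
Visit 25.
At 25: go right to 20.
  20 is a leaf — visit 20.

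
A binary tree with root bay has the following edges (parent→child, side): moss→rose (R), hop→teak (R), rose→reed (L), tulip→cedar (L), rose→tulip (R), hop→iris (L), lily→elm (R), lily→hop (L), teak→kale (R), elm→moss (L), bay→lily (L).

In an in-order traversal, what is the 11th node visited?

elm

In-order visits the left subtree, then the node, then the right subtree.
At bay: go left to lily.
  At lily: go left to hop.
    At hop: go left to iris.
      iris is a leaf — visit iris.
    Visit hop.
    At hop: go right to teak.
      At teak: no left child.
      Visit teak.
      At teak: go right to kale.
        kale is a leaf — visit kale.
  Visit lily.
  At lily: go right to elm.
    At elm: go left to moss.
      At moss: no left child.
      Visit moss.
      At moss: go right to rose.
        At rose: go left to reed.
          reed is a leaf — visit reed.
        Visit rose.
        At rose: go right to tulip.
          At tulip: go left to cedar.
            cedar is a leaf — visit cedar.
          Visit tulip.
          At tulip: no right child.
    Visit elm.
    At elm: no right child.
Visit bay.
At bay: no right child.
Full in-order sequence: iris, hop, teak, kale, lily, moss, reed, rose, cedar, tulip, elm, bay.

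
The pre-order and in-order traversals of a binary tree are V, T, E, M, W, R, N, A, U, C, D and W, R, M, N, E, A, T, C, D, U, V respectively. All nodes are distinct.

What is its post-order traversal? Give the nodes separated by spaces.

The first element of pre-order is the root; it splits in-order into left and right subtrees.
Root V: left subtree has 10 nodes {W, R, M, N, E, A, T, C, D, U}, right has 0 { }.
  Root T: left subtree has 6 nodes {W, R, M, N, E, A}, right has 3 {C, D, U}.
    Root E: left subtree has 4 nodes {W, R, M, N}, right has 1 {A}.
      Root M: left subtree has 2 nodes {W, R}, right has 1 {N}.
        Root W: left subtree has 0 nodes { }, right has 1 {R}.
    Root U: left subtree has 2 nodes {C, D}, right has 0 { }.
      Root C: left subtree has 0 nodes { }, right has 1 {D}.

R W N M A E D C U T V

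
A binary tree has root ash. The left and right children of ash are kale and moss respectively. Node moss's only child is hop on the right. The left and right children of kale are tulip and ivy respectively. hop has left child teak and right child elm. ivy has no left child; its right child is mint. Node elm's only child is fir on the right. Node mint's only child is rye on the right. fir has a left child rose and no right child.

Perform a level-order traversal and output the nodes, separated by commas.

ash, kale, moss, tulip, ivy, hop, mint, teak, elm, rye, fir, rose

Level-order visits nodes level by level from the root, left to right within each level.
Level 0: ash
Level 1: kale, moss
Level 2: tulip, ivy, hop
Level 3: mint, teak, elm
Level 4: rye, fir
Level 5: rose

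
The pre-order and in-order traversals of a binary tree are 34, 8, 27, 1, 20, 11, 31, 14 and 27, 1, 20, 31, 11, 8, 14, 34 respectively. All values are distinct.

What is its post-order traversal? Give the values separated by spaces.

The first element of pre-order is the root; it splits in-order into left and right subtrees.
Root 34: left subtree has 7 nodes {27, 1, 20, 31, 11, 8, 14}, right has 0 { }.
  Root 8: left subtree has 5 nodes {27, 1, 20, 31, 11}, right has 1 {14}.
    Root 27: left subtree has 0 nodes { }, right has 4 {1, 20, 31, 11}.
      Root 1: left subtree has 0 nodes { }, right has 3 {20, 31, 11}.
        Root 20: left subtree has 0 nodes { }, right has 2 {31, 11}.
          Root 11: left subtree has 1 node {31}, right has 0 { }.

31 11 20 1 27 14 8 34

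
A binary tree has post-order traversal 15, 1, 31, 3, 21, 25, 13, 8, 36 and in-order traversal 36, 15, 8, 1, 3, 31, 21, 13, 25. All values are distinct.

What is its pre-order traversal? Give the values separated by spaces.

The last element of post-order is the root; it splits in-order into left and right subtrees.
Root 36: left subtree has 0 nodes { }, right has 8 {15, 8, 1, 3, 31, 21, 13, 25}.
  Root 8: left subtree has 1 node {15}, right has 6 {1, 3, 31, 21, 13, 25}.
    Root 13: left subtree has 4 nodes {1, 3, 31, 21}, right has 1 {25}.
      Root 21: left subtree has 3 nodes {1, 3, 31}, right has 0 { }.
        Root 3: left subtree has 1 node {1}, right has 1 {31}.

36 8 15 13 21 3 1 31 25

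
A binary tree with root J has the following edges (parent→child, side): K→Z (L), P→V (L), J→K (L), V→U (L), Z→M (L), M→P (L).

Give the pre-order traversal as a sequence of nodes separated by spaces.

J K Z M P V U

Pre-order visits the node, then its left subtree, then its right subtree.
Visit J.
At J: go left to K.
  Visit K.
  At K: go left to Z.
    Visit Z.
    At Z: go left to M.
      Visit M.
      At M: go left to P.
        Visit P.
        At P: go left to V.
          Visit V.
          At V: go left to U.
            U is a leaf — visit U.
          At V: no right child.
        At P: no right child.
      At M: no right child.
    At Z: no right child.
  At K: no right child.
At J: no right child.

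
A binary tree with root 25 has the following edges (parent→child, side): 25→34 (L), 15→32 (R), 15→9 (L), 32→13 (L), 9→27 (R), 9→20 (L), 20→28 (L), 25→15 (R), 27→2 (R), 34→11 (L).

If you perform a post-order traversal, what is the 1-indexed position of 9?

7

Post-order visits the left subtree, then the right subtree, then the node.
At 25: go left to 34.
  At 34: go left to 11.
    11 is a leaf — visit 11.
  At 34: no right child.
  Visit 34.
At 25: go right to 15.
  At 15: go left to 9.
    At 9: go left to 20.
      At 20: go left to 28.
        28 is a leaf — visit 28.
      At 20: no right child.
      Visit 20.
    At 9: go right to 27.
      At 27: no left child.
      At 27: go right to 2.
        2 is a leaf — visit 2.
      Visit 27.
    Visit 9.
  At 15: go right to 32.
    At 32: go left to 13.
      13 is a leaf — visit 13.
    At 32: no right child.
    Visit 32.
  Visit 15.
Visit 25.
Full post-order sequence: 11, 34, 28, 20, 2, 27, 9, 13, 32, 15, 25.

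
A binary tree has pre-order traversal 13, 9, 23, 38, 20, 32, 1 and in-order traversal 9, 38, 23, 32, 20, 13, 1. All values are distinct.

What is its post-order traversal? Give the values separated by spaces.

38 32 20 23 9 1 13

The first element of pre-order is the root; it splits in-order into left and right subtrees.
Root 13: left subtree has 5 nodes {9, 38, 23, 32, 20}, right has 1 {1}.
  Root 9: left subtree has 0 nodes { }, right has 4 {38, 23, 32, 20}.
    Root 23: left subtree has 1 node {38}, right has 2 {32, 20}.
      Root 20: left subtree has 1 node {32}, right has 0 { }.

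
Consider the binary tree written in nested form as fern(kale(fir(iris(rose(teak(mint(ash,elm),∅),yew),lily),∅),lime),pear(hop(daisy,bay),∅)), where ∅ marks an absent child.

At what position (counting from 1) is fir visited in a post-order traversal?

Post-order visits the left subtree, then the right subtree, then the node.
At fern: go left to kale.
  At kale: go left to fir.
    At fir: go left to iris.
      At iris: go left to rose.
        At rose: go left to teak.
          At teak: go left to mint.
            At mint: go left to ash.
              ash is a leaf — visit ash.
            At mint: go right to elm.
              elm is a leaf — visit elm.
            Visit mint.
          At teak: no right child.
          Visit teak.
        At rose: go right to yew.
          yew is a leaf — visit yew.
        Visit rose.
      At iris: go right to lily.
        lily is a leaf — visit lily.
      Visit iris.
    At fir: no right child.
    Visit fir.
  At kale: go right to lime.
    lime is a leaf — visit lime.
  Visit kale.
At fern: go right to pear.
  At pear: go left to hop.
    At hop: go left to daisy.
      daisy is a leaf — visit daisy.
    At hop: go right to bay.
      bay is a leaf — visit bay.
    Visit hop.
  At pear: no right child.
  Visit pear.
Visit fern.
Full post-order sequence: ash, elm, mint, teak, yew, rose, lily, iris, fir, lime, kale, daisy, bay, hop, pear, fern.

9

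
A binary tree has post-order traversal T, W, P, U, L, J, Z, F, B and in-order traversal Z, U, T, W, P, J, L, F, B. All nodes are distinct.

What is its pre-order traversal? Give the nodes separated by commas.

The last element of post-order is the root; it splits in-order into left and right subtrees.
Root B: left subtree has 8 nodes {Z, U, T, W, P, J, L, F}, right has 0 { }.
  Root F: left subtree has 7 nodes {Z, U, T, W, P, J, L}, right has 0 { }.
    Root Z: left subtree has 0 nodes { }, right has 6 {U, T, W, P, J, L}.
      Root J: left subtree has 4 nodes {U, T, W, P}, right has 1 {L}.
        Root U: left subtree has 0 nodes { }, right has 3 {T, W, P}.
          Root P: left subtree has 2 nodes {T, W}, right has 0 { }.
            Root W: left subtree has 1 node {T}, right has 0 { }.

B, F, Z, J, U, P, W, T, L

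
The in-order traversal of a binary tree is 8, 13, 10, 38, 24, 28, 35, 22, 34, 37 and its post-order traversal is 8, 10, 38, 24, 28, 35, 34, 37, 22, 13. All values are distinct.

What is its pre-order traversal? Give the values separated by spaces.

The last element of post-order is the root; it splits in-order into left and right subtrees.
Root 13: left subtree has 1 node {8}, right has 8 {10, 38, 24, 28, 35, 22, 34, 37}.
  Root 22: left subtree has 5 nodes {10, 38, 24, 28, 35}, right has 2 {34, 37}.
    Root 35: left subtree has 4 nodes {10, 38, 24, 28}, right has 0 { }.
      Root 28: left subtree has 3 nodes {10, 38, 24}, right has 0 { }.
        Root 24: left subtree has 2 nodes {10, 38}, right has 0 { }.
          Root 38: left subtree has 1 node {10}, right has 0 { }.
    Root 37: left subtree has 1 node {34}, right has 0 { }.

13 8 22 35 28 24 38 10 37 34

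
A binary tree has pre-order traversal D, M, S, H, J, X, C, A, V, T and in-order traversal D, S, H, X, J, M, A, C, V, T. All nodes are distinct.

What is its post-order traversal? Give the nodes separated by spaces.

The first element of pre-order is the root; it splits in-order into left and right subtrees.
Root D: left subtree has 0 nodes { }, right has 9 {S, H, X, J, M, A, C, V, T}.
  Root M: left subtree has 4 nodes {S, H, X, J}, right has 4 {A, C, V, T}.
    Root S: left subtree has 0 nodes { }, right has 3 {H, X, J}.
      Root H: left subtree has 0 nodes { }, right has 2 {X, J}.
        Root J: left subtree has 1 node {X}, right has 0 { }.
    Root C: left subtree has 1 node {A}, right has 2 {V, T}.
      Root V: left subtree has 0 nodes { }, right has 1 {T}.

X J H S A T V C M D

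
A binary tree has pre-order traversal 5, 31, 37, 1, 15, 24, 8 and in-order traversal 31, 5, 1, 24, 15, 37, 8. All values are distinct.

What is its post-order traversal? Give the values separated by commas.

31, 24, 15, 1, 8, 37, 5

The first element of pre-order is the root; it splits in-order into left and right subtrees.
Root 5: left subtree has 1 node {31}, right has 5 {1, 24, 15, 37, 8}.
  Root 37: left subtree has 3 nodes {1, 24, 15}, right has 1 {8}.
    Root 1: left subtree has 0 nodes { }, right has 2 {24, 15}.
      Root 15: left subtree has 1 node {24}, right has 0 { }.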